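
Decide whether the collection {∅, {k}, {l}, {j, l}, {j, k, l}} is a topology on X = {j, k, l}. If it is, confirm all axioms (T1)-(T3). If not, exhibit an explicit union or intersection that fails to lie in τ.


τ is NOT a topology on X.

Axiom (T1): ∅ ∈ τ? Yes; X ∈ τ? Yes.
Axiom (T2/T3): check pairwise unions and intersections of members of τ.
Counterexample for (T2): {k} ∪ {l} = {k, l} ∉ τ. Therefore τ is NOT a topology.


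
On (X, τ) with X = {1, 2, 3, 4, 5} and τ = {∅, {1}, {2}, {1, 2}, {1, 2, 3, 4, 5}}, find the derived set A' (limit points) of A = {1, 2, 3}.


A' = {3, 4, 5}

For each x ∈ X, list the open sets U ∈ τ with x ∈ U, then check whether U ∩ (A ∖ {x}) ≠ ∅ for every such U.
  x = 1: open {1} ∋ x has {1} ∩ (A ∖ {1}) = ∅, so x is NOT a limit point.
  x = 2: open {2} ∋ x has {2} ∩ (A ∖ {2}) = ∅, so x is NOT a limit point.
  x = 3: opens ∋ x are {1, 2, 3, 4, 5}; each meets A ∖ {3}, so x IS a limit point.
  x = 4: opens ∋ x are {1, 2, 3, 4, 5}; each meets A ∖ {4}, so x IS a limit point.
  x = 5: opens ∋ x are {1, 2, 3, 4, 5}; each meets A ∖ {5}, so x IS a limit point.
Collecting: A' = {3, 4, 5}.


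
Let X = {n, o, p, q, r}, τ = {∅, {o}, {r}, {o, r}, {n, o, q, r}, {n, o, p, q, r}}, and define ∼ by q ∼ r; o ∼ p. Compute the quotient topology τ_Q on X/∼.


X/∼ = {[n], [o=p], [q=r]}; |τ_Q| = 2.

Equivalence classes: [n], [o=p], [q=r].
Quotient map π: X → X/∼ sends n ↦ [n], o ↦ [o=p], p ↦ [o=p], q ↦ [q=r], r ↦ [q=r].
For each subset V ⊆ X/∼, compute π^{-1}(V) ⊆ X and check whether π^{-1}(V) ∈ τ. V is open in τ_Q iff π^{-1}(V) ∈ τ.
  V = {}: π^{-1}(V) = ∅ ∈ τ ✓.
  V = {[n]}: π^{-1}(V) = {n} ∉ τ ✗.
  V = {[o=p]}: π^{-1}(V) = {o, p} ∉ τ ✗.
  V = {[n], [o=p]}: π^{-1}(V) = {n, o, p} ∉ τ ✗.
  V = {[q=r]}: π^{-1}(V) = {q, r} ∉ τ ✗.
  V = {[n], [q=r]}: π^{-1}(V) = {n, q, r} ∉ τ ✗.
  V = {[o=p], [q=r]}: π^{-1}(V) = {o, p, q, r} ∉ τ ✗.
  V = {[n], [o=p], [q=r]}: π^{-1}(V) = {n, o, p, q, r} ∈ τ ✓.
Open sets in the quotient: τ_Q = {{}, {[n], [o=p], [q=r]}} (2 elements).


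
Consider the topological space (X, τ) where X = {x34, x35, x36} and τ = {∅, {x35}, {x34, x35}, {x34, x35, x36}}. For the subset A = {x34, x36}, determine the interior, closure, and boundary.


int(A) = ∅, cl(A) = {x34, x36}, ∂A = {x34, x36}.

Closed sets in (X, τ) are complements of opens:
  closed(X, τ) = {∅, {x36}, {x34, x36}, {x34, x35, x36}}.
int(A) = ⋃ {U ∈ τ : U ⊆ A}. Opens contained in A: ∅.
Taking the union of these: int(A) = ∅.
cl(A) = ⋂ {C closed : A ⊆ C}. Closed sets containing A: {x34, x36}, {x34, x35, x36}.
Intersecting these: cl(A) = {x34, x36}.
∂A = cl(A) ∖ int(A) = {x34, x36} ∖ ∅ = {x34, x36}.


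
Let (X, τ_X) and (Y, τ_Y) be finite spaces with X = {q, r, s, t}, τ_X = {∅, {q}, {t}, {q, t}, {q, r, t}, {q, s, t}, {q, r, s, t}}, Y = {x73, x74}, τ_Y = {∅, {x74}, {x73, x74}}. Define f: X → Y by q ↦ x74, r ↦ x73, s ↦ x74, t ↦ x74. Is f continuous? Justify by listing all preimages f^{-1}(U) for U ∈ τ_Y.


f IS continuous.

Compute f^{-1}(U) for each U ∈ τ_Y:
  U = ∅: f^{-1}(U) = ∅ ∈ τ_X ✓.
  U = {x74}: f^{-1}(U) = {q, s, t} ∈ τ_X ✓.
  U = {x73, x74}: f^{-1}(U) = {q, r, s, t} ∈ τ_X ✓.
Every preimage lies in τ_X, so f IS continuous.


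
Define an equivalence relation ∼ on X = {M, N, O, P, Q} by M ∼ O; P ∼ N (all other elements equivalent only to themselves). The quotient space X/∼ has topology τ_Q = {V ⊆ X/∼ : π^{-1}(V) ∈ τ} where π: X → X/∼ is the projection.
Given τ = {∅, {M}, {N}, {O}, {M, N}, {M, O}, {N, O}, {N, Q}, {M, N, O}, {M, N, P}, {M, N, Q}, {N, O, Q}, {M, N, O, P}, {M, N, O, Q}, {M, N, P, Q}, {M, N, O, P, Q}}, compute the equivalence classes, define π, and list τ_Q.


X/∼ = {[M=O], [N=P], [Q]}; |τ_Q| = 4.

Equivalence classes: [M=O], [N=P], [Q].
Quotient map π: X → X/∼ sends M ↦ [M=O], N ↦ [N=P], O ↦ [M=O], P ↦ [N=P], Q ↦ [Q].
For each subset V ⊆ X/∼, compute π^{-1}(V) ⊆ X and check whether π^{-1}(V) ∈ τ. V is open in τ_Q iff π^{-1}(V) ∈ τ.
  V = {}: π^{-1}(V) = ∅ ∈ τ ✓.
  V = {[M=O]}: π^{-1}(V) = {M, O} ∈ τ ✓.
  V = {[N=P]}: π^{-1}(V) = {N, P} ∉ τ ✗.
  V = {[M=O], [N=P]}: π^{-1}(V) = {M, N, O, P} ∈ τ ✓.
  V = {[Q]}: π^{-1}(V) = {Q} ∉ τ ✗.
  V = {[M=O], [Q]}: π^{-1}(V) = {M, O, Q} ∉ τ ✗.
  V = {[N=P], [Q]}: π^{-1}(V) = {N, P, Q} ∉ τ ✗.
  V = {[M=O], [N=P], [Q]}: π^{-1}(V) = {M, N, O, P, Q} ∈ τ ✓.
Open sets in the quotient: τ_Q = {{}, {[M=O]}, {[M=O], [N=P]}, {[M=O], [N=P], [Q]}} (4 elements).


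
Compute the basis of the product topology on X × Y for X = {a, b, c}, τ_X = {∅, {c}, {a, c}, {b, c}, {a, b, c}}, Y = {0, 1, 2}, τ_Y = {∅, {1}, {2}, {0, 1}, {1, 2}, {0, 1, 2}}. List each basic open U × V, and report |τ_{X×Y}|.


Basis B = {∅ × ∅, {c} × {1}, {c} × {2}, {a, c} × {1}, {a, c} × {2}, {b, c} × {1}, {b, c} × {2}, {c} × {0, 1}, {c} × {1, 2}, {a, b, c} × {1}, {a, b, c} × {2}, {c} × {0, 1, 2}, {a, c} × {0, 1}, {a, c} × {1, 2}, {b, c} × {0, 1}, {b, c} × {1, 2}, {a, c} × {0, 1, 2}, {a, b, c} × {0, 1}, {a, b, c} × {1, 2}, {b, c} × {0, 1, 2}, {a, b, c} × {0, 1, 2}}; |τ_{X×Y}| = 70.

Enumerate products U × V with U ∈ τ_X, V ∈ τ_Y (deduplicated):
  ∅ × ∅ = {} (∅)
  {c} × {1} = {(c,1)}
  {c} × {2} = {(c,2)}
  {a, c} × {1} = {(a,1), (c,1)}
  {a, c} × {2} = {(a,2), (c,2)}
  {b, c} × {1} = {(b,1), (c,1)}
  {b, c} × {2} = {(b,2), (c,2)}
  {c} × {0, 1} = {(c,0), (c,1)}
  {c} × {1, 2} = {(c,1), (c,2)}
  {a, b, c} × {1} = {(a,1), (b,1), (c,1)}
  {a, b, c} × {2} = {(a,2), (b,2), (c,2)}
  {c} × {0, 1, 2} = {(c,0), (c,1), (c,2)}
  {a, c} × {0, 1} = {(a,0), (a,1), (c,0), (c,1)}
  {a, c} × {1, 2} = {(a,1), (a,2), (c,1), (c,2)}
  {b, c} × {0, 1} = {(b,0), (b,1), (c,0), (c,1)}
  {b, c} × {1, 2} = {(b,1), (b,2), (c,1), (c,2)}
  {a, c} × {0, 1, 2} = {(a,0), (a,1), (a,2), (c,0), (c,1), (c,2)}
  {a, b, c} × {0, 1} = {(a,0), (a,1), (b,0), (b,1), (c,0), (c,1)}
  {a, b, c} × {1, 2} = {(a,1), (a,2), (b,1), (b,2), (c,1), (c,2)}
  {b, c} × {0, 1, 2} = {(b,0), (b,1), (b,2), (c,0), (c,1), (c,2)}
  {a, b, c} × {0, 1, 2} = {(a,0), (a,1), (a,2), (b,0), (b,1), (b,2), (c,0), (c,1), (c,2)}
These 21 distinct sets form the basis B.
Close under arbitrary unions to get τ_{X×Y}; counting gives |τ_{X×Y}| = 70.


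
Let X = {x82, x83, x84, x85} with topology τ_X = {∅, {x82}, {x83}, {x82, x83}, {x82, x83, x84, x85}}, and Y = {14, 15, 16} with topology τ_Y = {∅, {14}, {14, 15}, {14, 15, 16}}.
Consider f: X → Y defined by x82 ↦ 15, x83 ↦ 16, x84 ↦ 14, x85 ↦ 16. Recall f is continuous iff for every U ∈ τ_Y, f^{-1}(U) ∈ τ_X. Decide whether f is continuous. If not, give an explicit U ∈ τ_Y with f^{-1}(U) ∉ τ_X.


f is NOT continuous.

Compute f^{-1}(U) for each U ∈ τ_Y:
  U = ∅: f^{-1}(U) = ∅ ∈ τ_X ✓.
  U = {14}: f^{-1}(U) = {x84} ∉ τ_X ✗.
  U = {14, 15}: f^{-1}(U) = {x82, x84} ∉ τ_X ✗.
  U = {14, 15, 16}: f^{-1}(U) = {x82, x83, x84, x85} ∈ τ_X ✓.
Found U = {14} with f^{-1}(U) = {x84} not in τ_X. Therefore f is NOT continuous.


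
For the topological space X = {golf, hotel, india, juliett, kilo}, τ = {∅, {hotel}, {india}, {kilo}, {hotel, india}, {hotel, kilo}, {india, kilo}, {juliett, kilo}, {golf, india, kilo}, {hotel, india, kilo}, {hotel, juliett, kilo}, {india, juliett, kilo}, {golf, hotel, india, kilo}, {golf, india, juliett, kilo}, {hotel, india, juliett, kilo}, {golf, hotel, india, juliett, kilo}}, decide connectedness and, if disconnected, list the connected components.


(X, τ) is disconnected; components = [{hotel}, {golf, india, juliett, kilo}].

Find clopen sets (U ∈ τ with X ∖ U ∈ τ):
  U = ∅, X ∖ U = {golf, hotel, india, juliett, kilo} — both open, so U is clopen.
  U = {hotel}, X ∖ U = {golf, india, juliett, kilo} — both open, so U is clopen.
  U = {golf, india, juliett, kilo}, X ∖ U = {hotel} — both open, so U is clopen.
  U = {golf, hotel, india, juliett, kilo}, X ∖ U = ∅ — both open, so U is clopen.
Nontrivial clopen(s) exist: e.g. {hotel}. So (X, τ) is disconnected.
Compute connected components by grouping points that agree on all clopens:
  component: {hotel}
  component: {golf, india, juliett, kilo}


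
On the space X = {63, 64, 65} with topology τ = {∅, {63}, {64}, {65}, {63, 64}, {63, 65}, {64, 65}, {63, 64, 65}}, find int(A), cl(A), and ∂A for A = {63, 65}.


int(A) = {63, 65}, cl(A) = {63, 65}, ∂A = ∅.

Closed sets in (X, τ) are complements of opens:
  closed(X, τ) = {∅, {63}, {64}, {65}, {63, 64}, {63, 65}, {64, 65}, {63, 64, 65}}.
int(A) = ⋃ {U ∈ τ : U ⊆ A}. Opens contained in A: ∅, {63}, {65}, {63, 65}.
Taking the union of these: int(A) = {63, 65}.
cl(A) = ⋂ {C closed : A ⊆ C}. Closed sets containing A: {63, 65}, {63, 64, 65}.
Intersecting these: cl(A) = {63, 65}.
∂A = cl(A) ∖ int(A) = {63, 65} ∖ {63, 65} = ∅.


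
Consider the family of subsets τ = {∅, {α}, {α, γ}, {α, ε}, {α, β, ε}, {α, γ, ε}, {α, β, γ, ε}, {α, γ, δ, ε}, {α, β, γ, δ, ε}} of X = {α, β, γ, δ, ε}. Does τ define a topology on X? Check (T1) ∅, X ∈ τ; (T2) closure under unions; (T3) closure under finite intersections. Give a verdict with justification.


τ IS a topology on X.

Axiom (T1): ∅ ∈ τ? Yes; X ∈ τ? Yes.
Axiom (T2/T3): check pairwise unions and intersections of members of τ.
All pairwise intersections and unions checked — each lies in τ. Therefore τ satisfies (T1), (T2), (T3): it IS a topology on X.


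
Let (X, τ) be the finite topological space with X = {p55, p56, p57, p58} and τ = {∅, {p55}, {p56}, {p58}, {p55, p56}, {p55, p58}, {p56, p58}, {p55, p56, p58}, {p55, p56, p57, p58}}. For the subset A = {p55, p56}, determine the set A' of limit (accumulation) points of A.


A' = {p57}

For each x ∈ X, list the open sets U ∈ τ with x ∈ U, then check whether U ∩ (A ∖ {x}) ≠ ∅ for every such U.
  x = p55: open {p55} ∋ x has {p55} ∩ (A ∖ {p55}) = ∅, so x is NOT a limit point.
  x = p56: open {p56} ∋ x has {p56} ∩ (A ∖ {p56}) = ∅, so x is NOT a limit point.
  x = p57: opens ∋ x are {p55, p56, p57, p58}; each meets A ∖ {p57}, so x IS a limit point.
  x = p58: open {p58} ∋ x has {p58} ∩ (A ∖ {p58}) = ∅, so x is NOT a limit point.
Collecting: A' = {p57}.


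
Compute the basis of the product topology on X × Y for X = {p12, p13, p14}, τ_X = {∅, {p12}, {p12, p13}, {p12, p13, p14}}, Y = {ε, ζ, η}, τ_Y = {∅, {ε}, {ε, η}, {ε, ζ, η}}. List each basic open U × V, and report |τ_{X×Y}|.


Basis B = {∅ × ∅, {p12} × {ε}, {p12} × {ε, η}, {p12, p13} × {ε}, {p12} × {ε, ζ, η}, {p12, p13, p14} × {ε}, {p12, p13} × {ε, η}, {p12, p13} × {ε, ζ, η}, {p12, p13, p14} × {ε, η}, {p12, p13, p14} × {ε, ζ, η}}; |τ_{X×Y}| = 20.

Enumerate products U × V with U ∈ τ_X, V ∈ τ_Y (deduplicated):
  ∅ × ∅ = {} (∅)
  {p12} × {ε} = {(p12,ε)}
  {p12} × {ε, η} = {(p12,ε), (p12,η)}
  {p12, p13} × {ε} = {(p12,ε), (p13,ε)}
  {p12} × {ε, ζ, η} = {(p12,ε), (p12,ζ), (p12,η)}
  {p12, p13, p14} × {ε} = {(p12,ε), (p13,ε), (p14,ε)}
  {p12, p13} × {ε, η} = {(p12,ε), (p12,η), (p13,ε), (p13,η)}
  {p12, p13} × {ε, ζ, η} = {(p12,ε), (p12,ζ), (p12,η), (p13,ε), (p13,ζ), (p13,η)}
  {p12, p13, p14} × {ε, η} = {(p12,ε), (p12,η), (p13,ε), (p13,η), (p14,ε), (p14,η)}
  {p12, p13, p14} × {ε, ζ, η} = {(p12,ε), (p12,ζ), (p12,η), (p13,ε), (p13,ζ), (p13,η), (p14,ε), (p14,ζ), (p14,η)}
These 10 distinct sets form the basis B.
Close under arbitrary unions to get τ_{X×Y}; counting gives |τ_{X×Y}| = 20.


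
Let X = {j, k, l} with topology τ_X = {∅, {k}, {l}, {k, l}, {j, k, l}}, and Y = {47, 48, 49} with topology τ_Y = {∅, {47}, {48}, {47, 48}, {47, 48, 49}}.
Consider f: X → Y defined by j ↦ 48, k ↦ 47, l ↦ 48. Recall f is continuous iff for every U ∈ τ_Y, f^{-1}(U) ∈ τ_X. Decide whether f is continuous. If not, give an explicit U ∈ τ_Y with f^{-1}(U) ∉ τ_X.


f is NOT continuous.

Compute f^{-1}(U) for each U ∈ τ_Y:
  U = ∅: f^{-1}(U) = ∅ ∈ τ_X ✓.
  U = {47}: f^{-1}(U) = {k} ∈ τ_X ✓.
  U = {48}: f^{-1}(U) = {j, l} ∉ τ_X ✗.
  U = {47, 48}: f^{-1}(U) = {j, k, l} ∈ τ_X ✓.
  U = {47, 48, 49}: f^{-1}(U) = {j, k, l} ∈ τ_X ✓.
Found U = {48} with f^{-1}(U) = {j, l} not in τ_X. Therefore f is NOT continuous.


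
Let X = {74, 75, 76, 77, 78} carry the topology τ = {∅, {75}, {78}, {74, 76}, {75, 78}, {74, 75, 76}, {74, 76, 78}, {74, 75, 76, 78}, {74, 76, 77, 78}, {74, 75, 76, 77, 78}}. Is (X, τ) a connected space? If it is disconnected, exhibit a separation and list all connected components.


(X, τ) is disconnected; components = [{75}, {74, 76, 77, 78}].

Find clopen sets (U ∈ τ with X ∖ U ∈ τ):
  U = ∅, X ∖ U = {74, 75, 76, 77, 78} — both open, so U is clopen.
  U = {75}, X ∖ U = {74, 76, 77, 78} — both open, so U is clopen.
  U = {74, 76, 77, 78}, X ∖ U = {75} — both open, so U is clopen.
  U = {74, 75, 76, 77, 78}, X ∖ U = ∅ — both open, so U is clopen.
Nontrivial clopen(s) exist: e.g. {74, 76, 77, 78}. So (X, τ) is disconnected.
Compute connected components by grouping points that agree on all clopens:
  component: {75}
  component: {74, 76, 77, 78}


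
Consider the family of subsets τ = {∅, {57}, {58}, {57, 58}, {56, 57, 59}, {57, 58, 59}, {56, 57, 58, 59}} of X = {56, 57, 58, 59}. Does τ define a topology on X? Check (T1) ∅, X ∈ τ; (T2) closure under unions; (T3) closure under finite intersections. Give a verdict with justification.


τ is NOT a topology on X.

Axiom (T1): ∅ ∈ τ? Yes; X ∈ τ? Yes.
Axiom (T2/T3): check pairwise unions and intersections of members of τ.
Counterexample for (T3): {56, 57, 59} ∩ {57, 58, 59} = {57, 59} ∉ τ. Therefore τ is NOT a topology.


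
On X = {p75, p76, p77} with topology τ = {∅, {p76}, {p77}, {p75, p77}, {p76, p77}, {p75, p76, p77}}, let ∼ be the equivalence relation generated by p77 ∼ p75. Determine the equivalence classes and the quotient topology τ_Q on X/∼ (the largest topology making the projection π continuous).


X/∼ = {[p75=p77], [p76]}; |τ_Q| = 4.

Equivalence classes: [p75=p77], [p76].
Quotient map π: X → X/∼ sends p75 ↦ [p75=p77], p76 ↦ [p76], p77 ↦ [p75=p77].
For each subset V ⊆ X/∼, compute π^{-1}(V) ⊆ X and check whether π^{-1}(V) ∈ τ. V is open in τ_Q iff π^{-1}(V) ∈ τ.
  V = {}: π^{-1}(V) = ∅ ∈ τ ✓.
  V = {[p75=p77]}: π^{-1}(V) = {p75, p77} ∈ τ ✓.
  V = {[p76]}: π^{-1}(V) = {p76} ∈ τ ✓.
  V = {[p75=p77], [p76]}: π^{-1}(V) = {p75, p76, p77} ∈ τ ✓.
Open sets in the quotient: τ_Q = {{}, {[p75=p77]}, {[p76]}, {[p75=p77], [p76]}} (4 elements).


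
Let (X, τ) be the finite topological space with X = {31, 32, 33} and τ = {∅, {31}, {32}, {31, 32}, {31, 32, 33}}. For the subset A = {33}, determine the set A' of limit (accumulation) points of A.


A' = ∅

For each x ∈ X, list the open sets U ∈ τ with x ∈ U, then check whether U ∩ (A ∖ {x}) ≠ ∅ for every such U.
  x = 31: open {31} ∋ x has {31} ∩ (A ∖ {31}) = ∅, so x is NOT a limit point.
  x = 32: open {32} ∋ x has {32} ∩ (A ∖ {32}) = ∅, so x is NOT a limit point.
  x = 33: open {31, 32, 33} ∋ x has {31, 32, 33} ∩ (A ∖ {33}) = ∅, so x is NOT a limit point.
Collecting: A' = ∅.


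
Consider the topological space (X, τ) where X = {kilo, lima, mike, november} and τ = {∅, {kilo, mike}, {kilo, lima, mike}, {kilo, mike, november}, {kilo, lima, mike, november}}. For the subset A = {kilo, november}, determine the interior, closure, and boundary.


int(A) = ∅, cl(A) = {kilo, lima, mike, november}, ∂A = {kilo, lima, mike, november}.

Closed sets in (X, τ) are complements of opens:
  closed(X, τ) = {∅, {lima}, {november}, {lima, november}, {kilo, lima, mike, november}}.
int(A) = ⋃ {U ∈ τ : U ⊆ A}. Opens contained in A: ∅.
Taking the union of these: int(A) = ∅.
cl(A) = ⋂ {C closed : A ⊆ C}. Closed sets containing A: {kilo, lima, mike, november}.
Intersecting these: cl(A) = {kilo, lima, mike, november}.
∂A = cl(A) ∖ int(A) = {kilo, lima, mike, november} ∖ ∅ = {kilo, lima, mike, november}.


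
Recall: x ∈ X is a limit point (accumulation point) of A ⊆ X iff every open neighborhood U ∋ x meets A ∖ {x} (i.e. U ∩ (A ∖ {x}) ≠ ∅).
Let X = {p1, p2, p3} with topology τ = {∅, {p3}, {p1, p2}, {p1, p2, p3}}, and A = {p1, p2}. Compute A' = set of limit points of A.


A' = {p1, p2}

For each x ∈ X, list the open sets U ∈ τ with x ∈ U, then check whether U ∩ (A ∖ {x}) ≠ ∅ for every such U.
  x = p1: opens ∋ x are {p1, p2}, {p1, p2, p3}; each meets A ∖ {p1}, so x IS a limit point.
  x = p2: opens ∋ x are {p1, p2}, {p1, p2, p3}; each meets A ∖ {p2}, so x IS a limit point.
  x = p3: open {p3} ∋ x has {p3} ∩ (A ∖ {p3}) = ∅, so x is NOT a limit point.
Collecting: A' = {p1, p2}.


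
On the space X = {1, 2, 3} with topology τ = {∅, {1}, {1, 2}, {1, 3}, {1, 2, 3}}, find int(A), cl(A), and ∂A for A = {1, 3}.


int(A) = {1, 3}, cl(A) = {1, 2, 3}, ∂A = {2}.

Closed sets in (X, τ) are complements of opens:
  closed(X, τ) = {∅, {2}, {3}, {2, 3}, {1, 2, 3}}.
int(A) = ⋃ {U ∈ τ : U ⊆ A}. Opens contained in A: ∅, {1}, {1, 3}.
Taking the union of these: int(A) = {1, 3}.
cl(A) = ⋂ {C closed : A ⊆ C}. Closed sets containing A: {1, 2, 3}.
Intersecting these: cl(A) = {1, 2, 3}.
∂A = cl(A) ∖ int(A) = {1, 2, 3} ∖ {1, 3} = {2}.


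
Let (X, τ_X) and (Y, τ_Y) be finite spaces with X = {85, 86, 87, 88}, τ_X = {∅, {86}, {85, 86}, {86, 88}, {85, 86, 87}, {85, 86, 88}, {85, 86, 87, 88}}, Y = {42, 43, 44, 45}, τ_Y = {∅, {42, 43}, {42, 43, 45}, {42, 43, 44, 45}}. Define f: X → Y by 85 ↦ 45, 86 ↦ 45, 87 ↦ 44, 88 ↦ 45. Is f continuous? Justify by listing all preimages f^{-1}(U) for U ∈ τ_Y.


f IS continuous.

Compute f^{-1}(U) for each U ∈ τ_Y:
  U = ∅: f^{-1}(U) = ∅ ∈ τ_X ✓.
  U = {42, 43}: f^{-1}(U) = ∅ ∈ τ_X ✓.
  U = {42, 43, 45}: f^{-1}(U) = {85, 86, 88} ∈ τ_X ✓.
  U = {42, 43, 44, 45}: f^{-1}(U) = {85, 86, 87, 88} ∈ τ_X ✓.
Every preimage lies in τ_X, so f IS continuous.


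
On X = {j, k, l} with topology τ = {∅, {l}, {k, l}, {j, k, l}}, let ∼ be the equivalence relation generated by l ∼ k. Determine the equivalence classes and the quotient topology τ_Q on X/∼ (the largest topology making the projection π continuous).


X/∼ = {[j], [k=l]}; |τ_Q| = 3.

Equivalence classes: [j], [k=l].
Quotient map π: X → X/∼ sends j ↦ [j], k ↦ [k=l], l ↦ [k=l].
For each subset V ⊆ X/∼, compute π^{-1}(V) ⊆ X and check whether π^{-1}(V) ∈ τ. V is open in τ_Q iff π^{-1}(V) ∈ τ.
  V = {}: π^{-1}(V) = ∅ ∈ τ ✓.
  V = {[j]}: π^{-1}(V) = {j} ∉ τ ✗.
  V = {[k=l]}: π^{-1}(V) = {k, l} ∈ τ ✓.
  V = {[j], [k=l]}: π^{-1}(V) = {j, k, l} ∈ τ ✓.
Open sets in the quotient: τ_Q = {{}, {[k=l]}, {[j], [k=l]}} (3 elements).


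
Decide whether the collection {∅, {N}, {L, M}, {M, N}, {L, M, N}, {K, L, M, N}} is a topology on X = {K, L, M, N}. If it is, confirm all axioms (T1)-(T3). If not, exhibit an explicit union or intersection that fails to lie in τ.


τ is NOT a topology on X.

Axiom (T1): ∅ ∈ τ? Yes; X ∈ τ? Yes.
Axiom (T2/T3): check pairwise unions and intersections of members of τ.
Counterexample for (T3): {L, M} ∩ {M, N} = {M} ∉ τ. Therefore τ is NOT a topology.


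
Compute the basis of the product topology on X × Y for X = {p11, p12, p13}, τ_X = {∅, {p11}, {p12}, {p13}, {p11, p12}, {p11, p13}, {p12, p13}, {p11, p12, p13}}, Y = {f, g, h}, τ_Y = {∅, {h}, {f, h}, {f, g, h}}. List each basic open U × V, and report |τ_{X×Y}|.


Basis B = {∅ × ∅, {p11} × {h}, {p12} × {h}, {p13} × {h}, {p11} × {f, h}, {p11, p12} × {h}, {p11, p13} × {h}, {p12} × {f, h}, {p12, p13} × {h}, {p13} × {f, h}, {p11} × {f, g, h}, {p11, p12, p13} × {h}, {p12} × {f, g, h}, {p13} × {f, g, h}, {p11, p12} × {f, h}, {p11, p13} × {f, h}, {p12, p13} × {f, h}, {p11, p12} × {f, g, h}, {p11, p13} × {f, g, h}, {p11, p12, p13} × {f, h}, {p12, p13} × {f, g, h}, {p11, p12, p13} × {f, g, h}}; |τ_{X×Y}| = 64.

Enumerate products U × V with U ∈ τ_X, V ∈ τ_Y (deduplicated):
  ∅ × ∅ = {} (∅)
  {p11} × {h} = {(p11,h)}
  {p12} × {h} = {(p12,h)}
  {p13} × {h} = {(p13,h)}
  {p11} × {f, h} = {(p11,f), (p11,h)}
  {p11, p12} × {h} = {(p11,h), (p12,h)}
  {p11, p13} × {h} = {(p11,h), (p13,h)}
  {p12} × {f, h} = {(p12,f), (p12,h)}
  {p12, p13} × {h} = {(p12,h), (p13,h)}
  {p13} × {f, h} = {(p13,f), (p13,h)}
  {p11} × {f, g, h} = {(p11,f), (p11,g), (p11,h)}
  {p11, p12, p13} × {h} = {(p11,h), (p12,h), (p13,h)}
  {p12} × {f, g, h} = {(p12,f), (p12,g), (p12,h)}
  {p13} × {f, g, h} = {(p13,f), (p13,g), (p13,h)}
  {p11, p12} × {f, h} = {(p11,f), (p11,h), (p12,f), (p12,h)}
  {p11, p13} × {f, h} = {(p11,f), (p11,h), (p13,f), (p13,h)}
  {p12, p13} × {f, h} = {(p12,f), (p12,h), (p13,f), (p13,h)}
  {p11, p12} × {f, g, h} = {(p11,f), (p11,g), (p11,h), (p12,f), (p12,g), (p12,h)}
  {p11, p13} × {f, g, h} = {(p11,f), (p11,g), (p11,h), (p13,f), (p13,g), (p13,h)}
  {p11, p12, p13} × {f, h} = {(p11,f), (p11,h), (p12,f), (p12,h), (p13,f), (p13,h)}
  {p12, p13} × {f, g, h} = {(p12,f), (p12,g), (p12,h), (p13,f), (p13,g), (p13,h)}
  {p11, p12, p13} × {f, g, h} = {(p11,f), (p11,g), (p11,h), (p12,f), (p12,g), (p12,h), (p13,f), (p13,g), (p13,h)}
These 22 distinct sets form the basis B.
Close under arbitrary unions to get τ_{X×Y}; counting gives |τ_{X×Y}| = 64.


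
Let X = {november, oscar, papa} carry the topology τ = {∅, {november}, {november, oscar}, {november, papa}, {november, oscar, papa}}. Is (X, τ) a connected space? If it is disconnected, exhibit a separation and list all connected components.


(X, τ) is connected.

Find clopen sets (U ∈ τ with X ∖ U ∈ τ):
  U = ∅, X ∖ U = {november, oscar, papa} — both open, so U is clopen.
  U = {november, oscar, papa}, X ∖ U = ∅ — both open, so U is clopen.
Only trivial clopens (∅ and X) exist, so (X, τ) is connected.
Compute connected components by grouping points that agree on all clopens:
  component: {november, oscar, papa}


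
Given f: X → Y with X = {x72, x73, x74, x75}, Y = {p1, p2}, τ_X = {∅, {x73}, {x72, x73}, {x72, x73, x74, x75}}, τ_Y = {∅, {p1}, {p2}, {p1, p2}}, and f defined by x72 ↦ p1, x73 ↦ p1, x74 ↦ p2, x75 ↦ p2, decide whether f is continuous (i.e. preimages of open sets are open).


f is NOT continuous.

Compute f^{-1}(U) for each U ∈ τ_Y:
  U = ∅: f^{-1}(U) = ∅ ∈ τ_X ✓.
  U = {p1}: f^{-1}(U) = {x72, x73} ∈ τ_X ✓.
  U = {p2}: f^{-1}(U) = {x74, x75} ∉ τ_X ✗.
  U = {p1, p2}: f^{-1}(U) = {x72, x73, x74, x75} ∈ τ_X ✓.
Found U = {p2} with f^{-1}(U) = {x74, x75} not in τ_X. Therefore f is NOT continuous.


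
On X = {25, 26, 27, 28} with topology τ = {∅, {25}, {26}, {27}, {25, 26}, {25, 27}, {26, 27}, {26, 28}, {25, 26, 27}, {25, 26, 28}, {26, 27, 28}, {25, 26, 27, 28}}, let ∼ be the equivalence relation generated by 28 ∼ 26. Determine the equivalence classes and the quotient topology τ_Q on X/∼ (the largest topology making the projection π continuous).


X/∼ = {[25], [26=28], [27]}; |τ_Q| = 8.

Equivalence classes: [25], [26=28], [27].
Quotient map π: X → X/∼ sends 25 ↦ [25], 26 ↦ [26=28], 27 ↦ [27], 28 ↦ [26=28].
For each subset V ⊆ X/∼, compute π^{-1}(V) ⊆ X and check whether π^{-1}(V) ∈ τ. V is open in τ_Q iff π^{-1}(V) ∈ τ.
  V = {}: π^{-1}(V) = ∅ ∈ τ ✓.
  V = {[25]}: π^{-1}(V) = {25} ∈ τ ✓.
  V = {[26=28]}: π^{-1}(V) = {26, 28} ∈ τ ✓.
  V = {[25], [26=28]}: π^{-1}(V) = {25, 26, 28} ∈ τ ✓.
  V = {[27]}: π^{-1}(V) = {27} ∈ τ ✓.
  V = {[25], [27]}: π^{-1}(V) = {25, 27} ∈ τ ✓.
  V = {[26=28], [27]}: π^{-1}(V) = {26, 27, 28} ∈ τ ✓.
  V = {[25], [26=28], [27]}: π^{-1}(V) = {25, 26, 27, 28} ∈ τ ✓.
Open sets in the quotient: τ_Q = {{}, {[25]}, {[26=28]}, {[25], [26=28]}, {[27]}, {[25], [27]}, {[26=28], [27]}, {[25], [26=28], [27]}} (8 elements).


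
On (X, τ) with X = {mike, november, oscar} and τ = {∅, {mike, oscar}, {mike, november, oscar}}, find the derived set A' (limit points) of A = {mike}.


A' = {november, oscar}

For each x ∈ X, list the open sets U ∈ τ with x ∈ U, then check whether U ∩ (A ∖ {x}) ≠ ∅ for every such U.
  x = mike: open {mike, oscar} ∋ x has {mike, oscar} ∩ (A ∖ {mike}) = ∅, so x is NOT a limit point.
  x = november: opens ∋ x are {mike, november, oscar}; each meets A ∖ {november}, so x IS a limit point.
  x = oscar: opens ∋ x are {mike, oscar}, {mike, november, oscar}; each meets A ∖ {oscar}, so x IS a limit point.
Collecting: A' = {november, oscar}.


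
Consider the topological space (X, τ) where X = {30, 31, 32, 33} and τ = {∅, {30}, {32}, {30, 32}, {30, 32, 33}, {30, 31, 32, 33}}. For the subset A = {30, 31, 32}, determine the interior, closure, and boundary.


int(A) = {30, 32}, cl(A) = {30, 31, 32, 33}, ∂A = {31, 33}.

Closed sets in (X, τ) are complements of opens:
  closed(X, τ) = {∅, {31}, {31, 33}, {30, 31, 33}, {31, 32, 33}, {30, 31, 32, 33}}.
int(A) = ⋃ {U ∈ τ : U ⊆ A}. Opens contained in A: ∅, {30}, {32}, {30, 32}.
Taking the union of these: int(A) = {30, 32}.
cl(A) = ⋂ {C closed : A ⊆ C}. Closed sets containing A: {30, 31, 32, 33}.
Intersecting these: cl(A) = {30, 31, 32, 33}.
∂A = cl(A) ∖ int(A) = {30, 31, 32, 33} ∖ {30, 32} = {31, 33}.


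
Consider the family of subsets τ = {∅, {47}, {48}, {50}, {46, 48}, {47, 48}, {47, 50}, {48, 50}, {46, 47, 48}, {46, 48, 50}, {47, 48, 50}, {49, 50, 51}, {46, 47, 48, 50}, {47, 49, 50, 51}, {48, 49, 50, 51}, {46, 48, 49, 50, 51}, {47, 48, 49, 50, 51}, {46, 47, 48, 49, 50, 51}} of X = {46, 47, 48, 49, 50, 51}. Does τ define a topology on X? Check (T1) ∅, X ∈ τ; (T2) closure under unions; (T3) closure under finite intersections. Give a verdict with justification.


τ IS a topology on X.

Axiom (T1): ∅ ∈ τ? Yes; X ∈ τ? Yes.
Axiom (T2/T3): check pairwise unions and intersections of members of τ.
All pairwise intersections and unions checked — each lies in τ. Therefore τ satisfies (T1), (T2), (T3): it IS a topology on X.


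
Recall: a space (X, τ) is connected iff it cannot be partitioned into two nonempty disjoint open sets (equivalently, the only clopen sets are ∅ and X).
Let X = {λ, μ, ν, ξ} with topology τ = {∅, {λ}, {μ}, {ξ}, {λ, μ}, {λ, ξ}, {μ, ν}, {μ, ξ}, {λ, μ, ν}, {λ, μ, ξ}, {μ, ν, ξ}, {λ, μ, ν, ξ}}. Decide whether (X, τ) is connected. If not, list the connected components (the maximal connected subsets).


(X, τ) is disconnected; components = [{λ}, {ξ}, {μ, ν}].

Find clopen sets (U ∈ τ with X ∖ U ∈ τ):
  U = ∅, X ∖ U = {λ, μ, ν, ξ} — both open, so U is clopen.
  U = {λ}, X ∖ U = {μ, ν, ξ} — both open, so U is clopen.
  U = {ξ}, X ∖ U = {λ, μ, ν} — both open, so U is clopen.
  U = {λ, ξ}, X ∖ U = {μ, ν} — both open, so U is clopen.
  U = {μ, ν}, X ∖ U = {λ, ξ} — both open, so U is clopen.
  U = {λ, μ, ν}, X ∖ U = {ξ} — both open, so U is clopen.
  U = {μ, ν, ξ}, X ∖ U = {λ} — both open, so U is clopen.
  U = {λ, μ, ν, ξ}, X ∖ U = ∅ — both open, so U is clopen.
Nontrivial clopen(s) exist: e.g. {λ, μ, ν}. So (X, τ) is disconnected.
Compute connected components by grouping points that agree on all clopens:
  component: {λ}
  component: {ξ}
  component: {μ, ν}


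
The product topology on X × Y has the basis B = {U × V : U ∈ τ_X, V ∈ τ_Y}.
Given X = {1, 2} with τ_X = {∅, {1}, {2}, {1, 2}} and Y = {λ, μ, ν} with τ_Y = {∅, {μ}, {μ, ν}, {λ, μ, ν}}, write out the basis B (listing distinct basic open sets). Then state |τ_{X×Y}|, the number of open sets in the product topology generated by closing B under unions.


Basis B = {∅ × ∅, {1} × {μ}, {2} × {μ}, {1} × {μ, ν}, {1, 2} × {μ}, {2} × {μ, ν}, {1} × {λ, μ, ν}, {2} × {λ, μ, ν}, {1, 2} × {μ, ν}, {1, 2} × {λ, μ, ν}}; |τ_{X×Y}| = 16.

Enumerate products U × V with U ∈ τ_X, V ∈ τ_Y (deduplicated):
  ∅ × ∅ = {} (∅)
  {1} × {μ} = {(1,μ)}
  {2} × {μ} = {(2,μ)}
  {1} × {μ, ν} = {(1,μ), (1,ν)}
  {1, 2} × {μ} = {(1,μ), (2,μ)}
  {2} × {μ, ν} = {(2,μ), (2,ν)}
  {1} × {λ, μ, ν} = {(1,λ), (1,μ), (1,ν)}
  {2} × {λ, μ, ν} = {(2,λ), (2,μ), (2,ν)}
  {1, 2} × {μ, ν} = {(1,μ), (1,ν), (2,μ), (2,ν)}
  {1, 2} × {λ, μ, ν} = {(1,λ), (1,μ), (1,ν), (2,λ), (2,μ), (2,ν)}
These 10 distinct sets form the basis B.
Close under arbitrary unions to get τ_{X×Y}; counting gives |τ_{X×Y}| = 16.


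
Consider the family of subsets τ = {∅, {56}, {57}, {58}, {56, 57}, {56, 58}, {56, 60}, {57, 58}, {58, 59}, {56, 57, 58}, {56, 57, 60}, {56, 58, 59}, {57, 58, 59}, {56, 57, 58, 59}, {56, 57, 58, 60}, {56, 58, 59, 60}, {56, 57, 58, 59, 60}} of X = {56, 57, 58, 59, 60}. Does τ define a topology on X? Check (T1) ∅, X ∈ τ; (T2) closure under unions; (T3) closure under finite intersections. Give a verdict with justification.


τ is NOT a topology on X.

Axiom (T1): ∅ ∈ τ? Yes; X ∈ τ? Yes.
Axiom (T2/T3): check pairwise unions and intersections of members of τ.
Counterexample for (T2): {58} ∪ {56, 60} = {56, 58, 60} ∉ τ. Therefore τ is NOT a topology.


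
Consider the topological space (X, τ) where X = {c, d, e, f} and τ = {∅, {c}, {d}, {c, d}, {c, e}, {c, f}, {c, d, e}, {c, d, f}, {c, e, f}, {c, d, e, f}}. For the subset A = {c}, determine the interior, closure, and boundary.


int(A) = {c}, cl(A) = {c, e, f}, ∂A = {e, f}.

Closed sets in (X, τ) are complements of opens:
  closed(X, τ) = {∅, {d}, {e}, {f}, {d, e}, {d, f}, {e, f}, {c, e, f}, {d, e, f}, {c, d, e, f}}.
int(A) = ⋃ {U ∈ τ : U ⊆ A}. Opens contained in A: ∅, {c}.
Taking the union of these: int(A) = {c}.
cl(A) = ⋂ {C closed : A ⊆ C}. Closed sets containing A: {c, e, f}, {c, d, e, f}.
Intersecting these: cl(A) = {c, e, f}.
∂A = cl(A) ∖ int(A) = {c, e, f} ∖ {c} = {e, f}.


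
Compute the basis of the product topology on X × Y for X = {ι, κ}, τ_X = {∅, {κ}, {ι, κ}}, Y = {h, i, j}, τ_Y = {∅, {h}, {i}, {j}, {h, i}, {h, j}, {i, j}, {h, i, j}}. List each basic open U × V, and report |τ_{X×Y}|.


Basis B = {∅ × ∅, {κ} × {h}, {κ} × {i}, {κ} × {j}, {ι, κ} × {h}, {ι, κ} × {i}, {ι, κ} × {j}, {κ} × {h, i}, {κ} × {h, j}, {κ} × {i, j}, {κ} × {h, i, j}, {ι, κ} × {h, i}, {ι, κ} × {h, j}, {ι, κ} × {i, j}, {ι, κ} × {h, i, j}}; |τ_{X×Y}| = 27.

Enumerate products U × V with U ∈ τ_X, V ∈ τ_Y (deduplicated):
  ∅ × ∅ = {} (∅)
  {κ} × {h} = {(κ,h)}
  {κ} × {i} = {(κ,i)}
  {κ} × {j} = {(κ,j)}
  {ι, κ} × {h} = {(ι,h), (κ,h)}
  {ι, κ} × {i} = {(ι,i), (κ,i)}
  {ι, κ} × {j} = {(ι,j), (κ,j)}
  {κ} × {h, i} = {(κ,h), (κ,i)}
  {κ} × {h, j} = {(κ,h), (κ,j)}
  {κ} × {i, j} = {(κ,i), (κ,j)}
  {κ} × {h, i, j} = {(κ,h), (κ,i), (κ,j)}
  {ι, κ} × {h, i} = {(ι,h), (ι,i), (κ,h), (κ,i)}
  {ι, κ} × {h, j} = {(ι,h), (ι,j), (κ,h), (κ,j)}
  {ι, κ} × {i, j} = {(ι,i), (ι,j), (κ,i), (κ,j)}
  {ι, κ} × {h, i, j} = {(ι,h), (ι,i), (ι,j), (κ,h), (κ,i), (κ,j)}
These 15 distinct sets form the basis B.
Close under arbitrary unions to get τ_{X×Y}; counting gives |τ_{X×Y}| = 27.


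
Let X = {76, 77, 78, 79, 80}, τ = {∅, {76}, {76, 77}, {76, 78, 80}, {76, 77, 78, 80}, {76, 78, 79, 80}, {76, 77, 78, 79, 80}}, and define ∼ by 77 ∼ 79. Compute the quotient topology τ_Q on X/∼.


X/∼ = {[76], [77=79], [78], [80]}; |τ_Q| = 4.

Equivalence classes: [76], [77=79], [78], [80].
Quotient map π: X → X/∼ sends 76 ↦ [76], 77 ↦ [77=79], 78 ↦ [78], 79 ↦ [77=79], 80 ↦ [80].
For each subset V ⊆ X/∼, compute π^{-1}(V) ⊆ X and check whether π^{-1}(V) ∈ τ. V is open in τ_Q iff π^{-1}(V) ∈ τ.
  V = {}: π^{-1}(V) = ∅ ∈ τ ✓.
  V = {[76]}: π^{-1}(V) = {76} ∈ τ ✓.
  V = {[77=79]}: π^{-1}(V) = {77, 79} ∉ τ ✗.
  V = {[76], [77=79]}: π^{-1}(V) = {76, 77, 79} ∉ τ ✗.
  V = {[78]}: π^{-1}(V) = {78} ∉ τ ✗.
  V = {[76], [78]}: π^{-1}(V) = {76, 78} ∉ τ ✗.
  V = {[77=79], [78]}: π^{-1}(V) = {77, 78, 79} ∉ τ ✗.
  V = {[76], [77=79], [78]}: π^{-1}(V) = {76, 77, 78, 79} ∉ τ ✗.
  V = {[80]}: π^{-1}(V) = {80} ∉ τ ✗.
  V = {[76], [80]}: π^{-1}(V) = {76, 80} ∉ τ ✗.
  V = {[77=79], [80]}: π^{-1}(V) = {77, 79, 80} ∉ τ ✗.
  V = {[76], [77=79], [80]}: π^{-1}(V) = {76, 77, 79, 80} ∉ τ ✗.
  V = {[78], [80]}: π^{-1}(V) = {78, 80} ∉ τ ✗.
  V = {[76], [78], [80]}: π^{-1}(V) = {76, 78, 80} ∈ τ ✓.
  V = {[77=79], [78], [80]}: π^{-1}(V) = {77, 78, 79, 80} ∉ τ ✗.
  V = {[76], [77=79], [78], [80]}: π^{-1}(V) = {76, 77, 78, 79, 80} ∈ τ ✓.
Open sets in the quotient: τ_Q = {{}, {[76]}, {[76], [78], [80]}, {[76], [77=79], [78], [80]}} (4 elements).


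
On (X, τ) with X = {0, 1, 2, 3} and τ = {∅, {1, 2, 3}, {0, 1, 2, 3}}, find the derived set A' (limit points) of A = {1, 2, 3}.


A' = {0, 1, 2, 3}

For each x ∈ X, list the open sets U ∈ τ with x ∈ U, then check whether U ∩ (A ∖ {x}) ≠ ∅ for every such U.
  x = 0: opens ∋ x are {0, 1, 2, 3}; each meets A ∖ {0}, so x IS a limit point.
  x = 1: opens ∋ x are {1, 2, 3}, {0, 1, 2, 3}; each meets A ∖ {1}, so x IS a limit point.
  x = 2: opens ∋ x are {1, 2, 3}, {0, 1, 2, 3}; each meets A ∖ {2}, so x IS a limit point.
  x = 3: opens ∋ x are {1, 2, 3}, {0, 1, 2, 3}; each meets A ∖ {3}, so x IS a limit point.
Collecting: A' = {0, 1, 2, 3}.


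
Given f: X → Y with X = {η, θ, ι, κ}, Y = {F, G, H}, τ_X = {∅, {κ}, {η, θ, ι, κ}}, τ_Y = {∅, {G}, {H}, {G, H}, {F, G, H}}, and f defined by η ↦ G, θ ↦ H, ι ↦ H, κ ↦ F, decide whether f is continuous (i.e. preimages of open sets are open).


f is NOT continuous.

Compute f^{-1}(U) for each U ∈ τ_Y:
  U = ∅: f^{-1}(U) = ∅ ∈ τ_X ✓.
  U = {G}: f^{-1}(U) = {η} ∉ τ_X ✗.
  U = {H}: f^{-1}(U) = {θ, ι} ∉ τ_X ✗.
  U = {G, H}: f^{-1}(U) = {η, θ, ι} ∉ τ_X ✗.
  U = {F, G, H}: f^{-1}(U) = {η, θ, ι, κ} ∈ τ_X ✓.
Found U = {G} with f^{-1}(U) = {η} not in τ_X. Therefore f is NOT continuous.


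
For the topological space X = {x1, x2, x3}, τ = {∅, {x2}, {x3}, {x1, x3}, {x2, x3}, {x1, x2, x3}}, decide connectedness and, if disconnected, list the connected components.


(X, τ) is disconnected; components = [{x2}, {x1, x3}].

Find clopen sets (U ∈ τ with X ∖ U ∈ τ):
  U = ∅, X ∖ U = {x1, x2, x3} — both open, so U is clopen.
  U = {x2}, X ∖ U = {x1, x3} — both open, so U is clopen.
  U = {x1, x3}, X ∖ U = {x2} — both open, so U is clopen.
  U = {x1, x2, x3}, X ∖ U = ∅ — both open, so U is clopen.
Nontrivial clopen(s) exist: e.g. {x2}. So (X, τ) is disconnected.
Compute connected components by grouping points that agree on all clopens:
  component: {x2}
  component: {x1, x3}


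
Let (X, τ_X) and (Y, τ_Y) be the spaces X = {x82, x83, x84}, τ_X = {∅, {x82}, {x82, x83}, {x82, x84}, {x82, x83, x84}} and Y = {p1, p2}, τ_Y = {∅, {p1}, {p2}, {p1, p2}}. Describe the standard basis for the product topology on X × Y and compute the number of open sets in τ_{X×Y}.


Basis B = {∅ × ∅, {x82} × {p1}, {x82} × {p2}, {x82} × {p1, p2}, {x82, x83} × {p1}, {x82, x84} × {p1}, {x82, x83} × {p2}, {x82, x84} × {p2}, {x82, x83, x84} × {p1}, {x82, x83, x84} × {p2}, {x82, x83} × {p1, p2}, {x82, x84} × {p1, p2}, {x82, x83, x84} × {p1, p2}}; |τ_{X×Y}| = 25.

Enumerate products U × V with U ∈ τ_X, V ∈ τ_Y (deduplicated):
  ∅ × ∅ = {} (∅)
  {x82} × {p1} = {(x82,p1)}
  {x82} × {p2} = {(x82,p2)}
  {x82} × {p1, p2} = {(x82,p1), (x82,p2)}
  {x82, x83} × {p1} = {(x82,p1), (x83,p1)}
  {x82, x84} × {p1} = {(x82,p1), (x84,p1)}
  {x82, x83} × {p2} = {(x82,p2), (x83,p2)}
  {x82, x84} × {p2} = {(x82,p2), (x84,p2)}
  {x82, x83, x84} × {p1} = {(x82,p1), (x83,p1), (x84,p1)}
  {x82, x83, x84} × {p2} = {(x82,p2), (x83,p2), (x84,p2)}
  {x82, x83} × {p1, p2} = {(x82,p1), (x82,p2), (x83,p1), (x83,p2)}
  {x82, x84} × {p1, p2} = {(x82,p1), (x82,p2), (x84,p1), (x84,p2)}
  {x82, x83, x84} × {p1, p2} = {(x82,p1), (x82,p2), (x83,p1), (x83,p2), (x84,p1), (x84,p2)}
These 13 distinct sets form the basis B.
Close under arbitrary unions to get τ_{X×Y}; counting gives |τ_{X×Y}| = 25.


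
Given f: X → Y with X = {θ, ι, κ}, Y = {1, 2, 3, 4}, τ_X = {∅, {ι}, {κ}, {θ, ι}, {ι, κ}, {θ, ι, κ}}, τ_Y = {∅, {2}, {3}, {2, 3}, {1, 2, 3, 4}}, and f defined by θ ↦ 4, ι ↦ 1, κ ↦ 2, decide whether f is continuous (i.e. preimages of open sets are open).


f IS continuous.

Compute f^{-1}(U) for each U ∈ τ_Y:
  U = ∅: f^{-1}(U) = ∅ ∈ τ_X ✓.
  U = {2}: f^{-1}(U) = {κ} ∈ τ_X ✓.
  U = {3}: f^{-1}(U) = ∅ ∈ τ_X ✓.
  U = {2, 3}: f^{-1}(U) = {κ} ∈ τ_X ✓.
  U = {1, 2, 3, 4}: f^{-1}(U) = {θ, ι, κ} ∈ τ_X ✓.
Every preimage lies in τ_X, so f IS continuous.


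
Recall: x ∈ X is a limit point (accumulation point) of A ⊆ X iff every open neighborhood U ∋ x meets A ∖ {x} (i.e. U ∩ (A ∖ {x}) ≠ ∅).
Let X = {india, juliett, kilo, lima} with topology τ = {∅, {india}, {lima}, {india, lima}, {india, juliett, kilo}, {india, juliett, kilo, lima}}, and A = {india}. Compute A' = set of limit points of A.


A' = {juliett, kilo}

For each x ∈ X, list the open sets U ∈ τ with x ∈ U, then check whether U ∩ (A ∖ {x}) ≠ ∅ for every such U.
  x = india: open {india} ∋ x has {india} ∩ (A ∖ {india}) = ∅, so x is NOT a limit point.
  x = juliett: opens ∋ x are {india, juliett, kilo}, {india, juliett, kilo, lima}; each meets A ∖ {juliett}, so x IS a limit point.
  x = kilo: opens ∋ x are {india, juliett, kilo}, {india, juliett, kilo, lima}; each meets A ∖ {kilo}, so x IS a limit point.
  x = lima: open {lima} ∋ x has {lima} ∩ (A ∖ {lima}) = ∅, so x is NOT a limit point.
Collecting: A' = {juliett, kilo}.


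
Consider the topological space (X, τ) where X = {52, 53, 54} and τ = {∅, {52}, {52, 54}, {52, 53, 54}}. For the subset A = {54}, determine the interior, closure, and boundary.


int(A) = ∅, cl(A) = {53, 54}, ∂A = {53, 54}.

Closed sets in (X, τ) are complements of opens:
  closed(X, τ) = {∅, {53}, {53, 54}, {52, 53, 54}}.
int(A) = ⋃ {U ∈ τ : U ⊆ A}. Opens contained in A: ∅.
Taking the union of these: int(A) = ∅.
cl(A) = ⋂ {C closed : A ⊆ C}. Closed sets containing A: {53, 54}, {52, 53, 54}.
Intersecting these: cl(A) = {53, 54}.
∂A = cl(A) ∖ int(A) = {53, 54} ∖ ∅ = {53, 54}.


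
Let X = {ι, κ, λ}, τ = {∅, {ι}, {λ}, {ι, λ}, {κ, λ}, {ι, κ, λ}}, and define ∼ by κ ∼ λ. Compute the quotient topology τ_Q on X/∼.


X/∼ = {[ι], [κ=λ]}; |τ_Q| = 4.

Equivalence classes: [ι], [κ=λ].
Quotient map π: X → X/∼ sends ι ↦ [ι], κ ↦ [κ=λ], λ ↦ [κ=λ].
For each subset V ⊆ X/∼, compute π^{-1}(V) ⊆ X and check whether π^{-1}(V) ∈ τ. V is open in τ_Q iff π^{-1}(V) ∈ τ.
  V = {}: π^{-1}(V) = ∅ ∈ τ ✓.
  V = {[ι]}: π^{-1}(V) = {ι} ∈ τ ✓.
  V = {[κ=λ]}: π^{-1}(V) = {κ, λ} ∈ τ ✓.
  V = {[ι], [κ=λ]}: π^{-1}(V) = {ι, κ, λ} ∈ τ ✓.
Open sets in the quotient: τ_Q = {{}, {[ι]}, {[κ=λ]}, {[ι], [κ=λ]}} (4 elements).


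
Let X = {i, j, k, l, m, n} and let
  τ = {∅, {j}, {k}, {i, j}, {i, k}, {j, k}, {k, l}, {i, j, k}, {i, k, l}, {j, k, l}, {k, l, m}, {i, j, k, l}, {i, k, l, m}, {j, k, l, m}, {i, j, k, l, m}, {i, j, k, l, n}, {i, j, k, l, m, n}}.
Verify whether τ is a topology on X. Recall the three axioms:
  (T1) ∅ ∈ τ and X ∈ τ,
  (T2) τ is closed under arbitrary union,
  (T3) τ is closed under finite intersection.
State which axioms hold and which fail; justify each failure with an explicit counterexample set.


τ is NOT a topology on X.

Axiom (T1): ∅ ∈ τ? Yes; X ∈ τ? Yes.
Axiom (T2/T3): check pairwise unions and intersections of members of τ.
Counterexample for (T3): {i, j} ∩ {i, k} = {i} ∉ τ. Therefore τ is NOT a topology.
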